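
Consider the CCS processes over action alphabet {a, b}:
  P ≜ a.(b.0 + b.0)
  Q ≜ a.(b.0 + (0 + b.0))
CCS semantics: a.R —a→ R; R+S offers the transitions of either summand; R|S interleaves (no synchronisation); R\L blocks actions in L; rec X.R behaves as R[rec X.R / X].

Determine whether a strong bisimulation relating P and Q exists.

YES

Reachable graph of P (3 states):
  p0 = a.(b.0 + b.0) → ··a··> p1
  p1 = b.0 + b.0 → ··b··> p2
  p2 = 0 → ∅
Reachable graph of Q (3 states):
  q0 = a.(b.0 + (0 + b.0)) → ··a··> q1
  q1 = b.0 + (0 + b.0) → ··b··> q2
  q2 = 0 → ∅
Coarsest stable partition (strong bisimilarity classes):
  B0 = {p0, q0}
  B1 = {p1, q1}
  B2 = {p2, q2}
p0 ∈ B0, q0 ∈ B0 → same block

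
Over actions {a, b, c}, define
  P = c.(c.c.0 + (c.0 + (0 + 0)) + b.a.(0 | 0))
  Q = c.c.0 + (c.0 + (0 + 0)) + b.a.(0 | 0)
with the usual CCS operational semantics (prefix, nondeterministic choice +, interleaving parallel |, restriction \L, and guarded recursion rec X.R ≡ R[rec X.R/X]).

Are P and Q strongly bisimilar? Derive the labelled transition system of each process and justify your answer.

not bisimilar

LTS(P): 6 reachable states
  s0 = c.(c.c.0 + (c.0 + (0 + 0)) + b.a.(0 | 0)) ⊢ =c=> s1
  s1 = c.c.0 + (c.0 + (0 + 0)) + b.a.(0 | 0) ⊢ =b=> s2, =c=> s3, =c=> s4
  s2 = a.(0 | 0) ⊢ =a=> s5
  s3 = 0 ⊢ stopped
  s4 = c.0 ⊢ =c=> s3
  s5 = 0 | 0 ⊢ stopped
LTS(Q): 5 reachable states
  t0 = c.c.0 + (c.0 + (0 + 0)) + b.a.(0 | 0) ⊢ =b=> t1, =c=> t2, =c=> t3
  t1 = a.(0 | 0) ⊢ =a=> t4
  t2 = 0 ⊢ stopped
  t3 = c.0 ⊢ =c=> t2
  t4 = 0 | 0 ⊢ stopped
Partition-refinement fixed point:
  B0 = {s0}
  B1 = {s1, t0}
  B2 = {s2, t1}
  B3 = {s3, s5, t2, t4}
  B4 = {s4, t3}
s0 ∈ B0, t0 ∈ B1 → different blocks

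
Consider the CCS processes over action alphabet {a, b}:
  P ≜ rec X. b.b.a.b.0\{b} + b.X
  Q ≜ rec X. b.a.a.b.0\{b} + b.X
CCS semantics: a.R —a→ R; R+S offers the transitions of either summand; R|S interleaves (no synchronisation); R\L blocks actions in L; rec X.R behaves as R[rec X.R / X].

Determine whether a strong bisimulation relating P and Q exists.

P's transition system — 5 states:
  m0 = rec X. b.b.a.b.0\{b} + b.X | --b--▸ m0, --b--▸ m1
  m1 = b.a.b.0\{b} | --b--▸ m2
  m2 = a.b.0\{b} | --a--▸ m3
  m3 = b.0\{b} | --b--▸ m4
  m4 = 0\{b} | (no moves)
Q's transition system — 5 states:
  n0 = rec X. b.a.a.b.0\{b} + b.X | --b--▸ n0, --b--▸ n1
  n1 = a.a.b.0\{b} | --a--▸ n2
  n2 = a.b.0\{b} | --a--▸ n3
  n3 = b.0\{b} | --b--▸ n4
  n4 = 0\{b} | (no moves)
Bisimilarity quotient blocks:
  B0 = {m0}
  B1 = {m1}
  B2 = {m2, n2}
  B3 = {m3, n3}
  B4 = {m4, n4}
  B5 = {n0}
  B6 = {n1}
m0 ∈ B0, n0 ∈ B5 → different blocks

not bisimilar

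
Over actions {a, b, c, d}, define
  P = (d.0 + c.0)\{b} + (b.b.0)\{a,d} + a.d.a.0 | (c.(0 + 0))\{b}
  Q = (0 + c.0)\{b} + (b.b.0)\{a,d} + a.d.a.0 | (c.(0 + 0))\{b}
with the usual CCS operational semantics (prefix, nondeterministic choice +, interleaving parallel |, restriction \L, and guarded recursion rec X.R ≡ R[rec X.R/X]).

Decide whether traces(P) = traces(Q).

trace-distinct — witness ⟨d⟩

LTS(P): 11 reachable states
  s0 = (d.0 + c.0)\{b} + (b.b.0)\{a,d} + a.d.a.0 | (c.(0 + 0))\{b} → =a=> s1, =b=> s2, =c=> s3, =c=> s4, =d=> s3
  s1 = d.a.0 | (c.(0 + 0))\{b} → =c=> s5, =d=> s6
  s2 = (b.0)\{a,d} → =b=> s7
  s3 = 0\{b} → ·
  s4 = a.d.a.0 | (0 + 0)\{b} → =a=> s5
  s5 = d.a.0 | (0 + 0)\{b} → =d=> s8
  s6 = a.0 | (c.(0 + 0))\{b} → =a=> s9, =c=> s8
  s7 = 0\{a,d} → ·
  s8 = a.0 | (0 + 0)\{b} → =a=> s10
  s9 = 0 | (c.(0 + 0))\{b} → =c=> s10
  s10 = 0 | (0 + 0)\{b} → ·
LTS(Q): 11 reachable states
  t0 = (0 + c.0)\{b} + (b.b.0)\{a,d} + a.d.a.0 | (c.(0 + 0))\{b} → =a=> t1, =b=> t2, =c=> t3, =c=> t4
  t1 = d.a.0 | (c.(0 + 0))\{b} → =c=> t5, =d=> t6
  t2 = (b.0)\{a,d} → =b=> t7
  t3 = 0\{b} → ·
  t4 = a.d.a.0 | (0 + 0)\{b} → =a=> t5
  t5 = d.a.0 | (0 + 0)\{b} → =d=> t8
  t6 = a.0 | (c.(0 + 0))\{b} → =a=> t9, =c=> t8
  t7 = 0\{a,d} → ·
  t8 = a.0 | (0 + 0)\{b} → =a=> t10
  t9 = 0 | (c.(0 + 0))\{b} → =c=> t10
  t10 = 0 | (0 + 0)\{b} → ·
Run σ = ⟨d⟩ on P: start {s0}
  after d @ step 1: {s3}
  — P admits the full trace.
Run σ = ⟨d⟩ on Q: start {t0}
  after d @ step 1: ∅  — Q cannot continue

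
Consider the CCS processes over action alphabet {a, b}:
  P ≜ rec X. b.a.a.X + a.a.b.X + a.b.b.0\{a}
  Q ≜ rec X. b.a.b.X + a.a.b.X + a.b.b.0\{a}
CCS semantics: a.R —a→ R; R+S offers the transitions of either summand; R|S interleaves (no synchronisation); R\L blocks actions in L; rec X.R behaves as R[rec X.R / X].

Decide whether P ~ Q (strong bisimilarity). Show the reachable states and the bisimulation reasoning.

P ≁ Q

Reachable graph of P (8 states):
  s0 = rec X. b.a.a.X + a.a.b.X + a.b.b.0\{a} has moves -a-> s1, -a-> s2, -b-> s3
  s1 = a.b.(rec X. b.a.a.X + a.a.b.X + a.b.b.0\{a}) has moves -a-> s4
  s2 = b.b.0\{a} has moves -b-> s5
  s3 = a.a.(rec X. b.a.a.X + a.a.b.X + a.b.b.0\{a}) has moves -a-> s6
  s4 = b.(rec X. b.a.a.X + a.a.b.X + a.b.b.0\{a}) has moves -b-> s0
  s5 = b.0\{a} has moves -b-> s7
  s6 = a.(rec X. b.a.a.X + a.a.b.X + a.b.b.0\{a}) has moves -a-> s0
  s7 = 0\{a} has moves ·
Reachable graph of Q (6 states):
  t0 = rec X. b.a.b.X + a.a.b.X + a.b.b.0\{a} has moves -a-> t1, -a-> t2, -b-> t1
  t1 = a.b.(rec X. b.a.b.X + a.a.b.X + a.b.b.0\{a}) has moves -a-> t3
  t2 = b.b.0\{a} has moves -b-> t4
  t3 = b.(rec X. b.a.b.X + a.a.b.X + a.b.b.0\{a}) has moves -b-> t0
  t4 = b.0\{a} has moves -b-> t5
  t5 = 0\{a} has moves ·
Partition-refinement fixed point:
  B0 = {s0}
  B1 = {s3}
  B2 = {s6}
  B3 = {s1}
  B4 = {s4}
  B5 = {s2, t2}
  B6 = {s5, t4}
  B7 = {s7, t5}
  B8 = {t0}
  B9 = {t1}
  B10 = {t3}
s0 ∈ B0, t0 ∈ B8 → different blocks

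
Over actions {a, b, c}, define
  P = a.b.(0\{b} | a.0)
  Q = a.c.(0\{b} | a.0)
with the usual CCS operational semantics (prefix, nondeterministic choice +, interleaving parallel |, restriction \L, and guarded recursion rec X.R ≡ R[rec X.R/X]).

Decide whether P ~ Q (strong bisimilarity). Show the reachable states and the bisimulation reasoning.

not bisimilar

Reachable graph of P (4 states):
  s0 = a.b.(0\{b} | a.0) :: ··a··> s1
  s1 = b.(0\{b} | a.0) :: ··b··> s2
  s2 = 0\{b} | a.0 :: ··a··> s3
  s3 = 0\{b} | 0 :: ·
Reachable graph of Q (4 states):
  t0 = a.c.(0\{b} | a.0) :: ··a··> t1
  t1 = c.(0\{b} | a.0) :: ··c··> t2
  t2 = 0\{b} | a.0 :: ··a··> t3
  t3 = 0\{b} | 0 :: ·
Bisimilarity quotient blocks:
  B0 = {s0}
  B1 = {s1}
  B2 = {s2, t2}
  B3 = {s3, t3}
  B4 = {t0}
  B5 = {t1}
s0 ∈ B0, t0 ∈ B4 → different blocks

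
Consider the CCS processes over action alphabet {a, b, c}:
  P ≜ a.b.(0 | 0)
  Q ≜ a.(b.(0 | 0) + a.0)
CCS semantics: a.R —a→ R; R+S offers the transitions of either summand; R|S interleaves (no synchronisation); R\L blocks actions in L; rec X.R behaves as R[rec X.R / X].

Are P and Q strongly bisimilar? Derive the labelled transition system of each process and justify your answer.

Reachable graph of P (3 states):
  u0 = a.b.(0 | 0) has moves ··a··> u1
  u1 = b.(0 | 0) has moves ··b··> u2
  u2 = 0 | 0 has moves ·
Reachable graph of Q (4 states):
  v0 = a.(b.(0 | 0) + a.0) has moves ··a··> v1
  v1 = b.(0 | 0) + a.0 has moves ··a··> v2, ··b··> v3
  v2 = 0 has moves ·
  v3 = 0 | 0 has moves ·
Partition-refinement fixed point:
  B0 = {u0}
  B1 = {u1}
  B2 = {u2, v2, v3}
  B3 = {v0}
  B4 = {v1}
u0 ∈ B0, v0 ∈ B3 → different blocks

P ≁ Q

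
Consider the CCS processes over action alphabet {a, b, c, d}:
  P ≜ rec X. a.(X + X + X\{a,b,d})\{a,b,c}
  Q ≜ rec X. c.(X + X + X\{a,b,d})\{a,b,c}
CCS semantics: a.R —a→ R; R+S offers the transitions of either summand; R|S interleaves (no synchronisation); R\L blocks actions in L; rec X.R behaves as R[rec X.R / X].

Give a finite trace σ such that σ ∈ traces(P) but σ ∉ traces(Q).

Reachable graph of P (2 states):
  p0 = rec X. a.(X + X + X\{a,b,d})\{a,b,c} :: =a=> p1
  p1 = ((rec X. a.(X + X + X\{a,b,d})\{a,b,c}) + (rec X. a.(X + X + X\{a,b,d})\{a,b,c}) + (rec X. a.(X + X + X\{a,b,d})\{a,b,c})\{a,b,d})\{a,b,c} :: ·
Reachable graph of Q (2 states):
  q0 = rec X. c.(X + X + X\{a,b,d})\{a,b,c} :: =c=> q1
  q1 = ((rec X. c.(X + X + X\{a,b,d})\{a,b,c}) + (rec X. c.(X + X + X\{a,b,d})\{a,b,c}) + (rec X. c.(X + X + X\{a,b,d})\{a,b,c})\{a,b,d})\{a,b,c} :: ·
Run σ = ⟨a⟩ on P: start {p0}
  step 1 (a): {p1}
  ✓ P
Run σ = ⟨a⟩ on Q: start {q0}
  step 1 (a): ∅  — Q cannot continue

a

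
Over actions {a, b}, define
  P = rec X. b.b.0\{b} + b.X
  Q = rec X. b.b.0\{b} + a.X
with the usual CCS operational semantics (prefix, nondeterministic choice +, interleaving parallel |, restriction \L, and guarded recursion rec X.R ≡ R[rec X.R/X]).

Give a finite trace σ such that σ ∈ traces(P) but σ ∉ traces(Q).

bbb

P's transition system — 3 states:
  p0 = rec X. b.b.0\{b} + b.X :: -b-> p0, -b-> p1
  p1 = b.0\{b} :: -b-> p2
  p2 = 0\{b} :: (no moves)
Q's transition system — 3 states:
  q0 = rec X. b.b.0\{b} + a.X :: -a-> q0, -b-> q1
  q1 = b.0\{b} :: -b-> q2
  q2 = 0\{b} :: (no moves)
Executing bbb from P (initial set {p0}):
  step 1 (b): {p0, p1}
  step 2 (b): {p0, p1, p2}
  step 3 (b): {p0, p1, p2}
  ✓ P
Executing bbb from Q (initial set {q0}):
  step 1 (b): {q1}
  step 2 (b): {q2}
  step 3 (b): ∅  — Q cannot continue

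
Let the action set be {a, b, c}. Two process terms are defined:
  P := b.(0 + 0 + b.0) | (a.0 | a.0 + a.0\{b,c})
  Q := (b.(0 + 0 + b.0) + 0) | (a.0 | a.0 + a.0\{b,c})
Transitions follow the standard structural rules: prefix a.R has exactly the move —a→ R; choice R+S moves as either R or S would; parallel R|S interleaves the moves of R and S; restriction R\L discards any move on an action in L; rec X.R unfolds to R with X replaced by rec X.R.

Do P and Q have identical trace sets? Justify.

YES

Reachable graph of P (15 states):
  m0 = b.(0 + 0 + b.0) | (a.0 | a.0 + a.0\{b,c}) has moves -a-> m1, -a-> m2, -a-> m3, -b-> m4
  m1 = b.(0 + 0 + b.0) | (0 | a.0) has moves -a-> m5, -b-> m6
  m2 = b.(0 + 0 + b.0) | (a.0 | 0) has moves -a-> m5, -b-> m7
  m3 = b.(0 + 0 + b.0) | 0\{b,c} has moves -b-> m8
  m4 = (0 + 0 + b.0) | (a.0 | a.0 + a.0\{b,c}) has moves -a-> m6, -a-> m7, -a-> m8, -b-> m9
  m5 = b.(0 + 0 + b.0) | (0 | 0) has moves -b-> m10
  m6 = (0 + 0 + b.0) | (0 | a.0) has moves -a-> m10, -b-> m11
  m7 = (0 + 0 + b.0) | (a.0 | 0) has moves -a-> m10, -b-> m12
  m8 = (0 + 0 + b.0) | 0\{b,c} has moves -b-> m13
  m9 = 0 | (a.0 | a.0 + a.0\{b,c}) has moves -a-> m11, -a-> m12, -a-> m13
  m10 = (0 + 0 + b.0) | (0 | 0) has moves -b-> m14
  m11 = 0 | (0 | a.0) has moves -a-> m14
  m12 = 0 | (a.0 | 0) has moves -a-> m14
  m13 = 0 | 0\{b,c} has moves stopped
  m14 = 0 | (0 | 0) has moves stopped
Reachable graph of Q (15 states):
  n0 = (b.(0 + 0 + b.0) + 0) | (a.0 | a.0 + a.0\{b,c}) has moves -a-> n1, -a-> n2, -a-> n3, -b-> n4
  n1 = (b.(0 + 0 + b.0) + 0) | (0 | a.0) has moves -a-> n5, -b-> n6
  n2 = (b.(0 + 0 + b.0) + 0) | (a.0 | 0) has moves -a-> n5, -b-> n7
  n3 = (b.(0 + 0 + b.0) + 0) | 0\{b,c} has moves -b-> n8
  n4 = (0 + 0 + b.0) | (a.0 | a.0 + a.0\{b,c}) has moves -a-> n6, -a-> n7, -a-> n8, -b-> n9
  n5 = (b.(0 + 0 + b.0) + 0) | (0 | 0) has moves -b-> n10
  n6 = (0 + 0 + b.0) | (0 | a.0) has moves -a-> n10, -b-> n11
  n7 = (0 + 0 + b.0) | (a.0 | 0) has moves -a-> n10, -b-> n12
  n8 = (0 + 0 + b.0) | 0\{b,c} has moves -b-> n13
  n9 = 0 | (a.0 | a.0 + a.0\{b,c}) has moves -a-> n11, -a-> n12, -a-> n13
  n10 = (0 + 0 + b.0) | (0 | 0) has moves -b-> n14
  n11 = 0 | (0 | a.0) has moves -a-> n14
  n12 = 0 | (a.0 | 0) has moves -a-> n14
  n13 = 0 | 0\{b,c} has moves stopped
  n14 = 0 | (0 | 0) has moves stopped
Coarsest stable partition (strong bisimilarity classes):
  B0 = {m0, n0}
  B1 = {m1, m2, n1, n2}
  B2 = {m3, m5, n3, n5}
  B3 = {m10, m8, n10, n8}
  B4 = {m13, m14, n13, n14}
  B5 = {m6, m7, n6, n7}
  B6 = {m11, m12, n11, n12}
  B7 = {m4, n4}
  B8 = {m9, n9}
m0 ∈ B0, n0 ∈ B0 → same block
Bisimilar ⇒ trace-equivalent.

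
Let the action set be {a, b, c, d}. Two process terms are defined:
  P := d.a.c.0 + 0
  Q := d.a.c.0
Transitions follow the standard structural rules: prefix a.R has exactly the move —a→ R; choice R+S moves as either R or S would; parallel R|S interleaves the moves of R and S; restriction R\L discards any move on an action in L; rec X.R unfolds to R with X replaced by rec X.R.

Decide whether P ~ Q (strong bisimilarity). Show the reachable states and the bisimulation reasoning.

P ~ Q

P's transition system — 4 states:
  u0 = d.a.c.0 + 0 | --d--▸ u1
  u1 = a.c.0 | --a--▸ u2
  u2 = c.0 | --c--▸ u3
  u3 = 0 | ·
Q's transition system — 4 states:
  v0 = d.a.c.0 | --d--▸ v1
  v1 = a.c.0 | --a--▸ v2
  v2 = c.0 | --c--▸ v3
  v3 = 0 | ·
Bisimilarity quotient blocks:
  B0 = {u0, v0}
  B1 = {u1, v1}
  B2 = {u2, v2}
  B3 = {u3, v3}
u0 ∈ B0, v0 ∈ B0 → same block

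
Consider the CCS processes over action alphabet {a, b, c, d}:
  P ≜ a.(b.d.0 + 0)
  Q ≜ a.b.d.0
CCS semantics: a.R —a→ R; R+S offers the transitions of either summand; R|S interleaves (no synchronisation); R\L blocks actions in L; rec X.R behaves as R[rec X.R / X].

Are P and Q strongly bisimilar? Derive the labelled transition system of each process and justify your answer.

P's transition system — 4 states:
  s0 = a.(b.d.0 + 0) :: —a→ s1
  s1 = b.d.0 + 0 :: —b→ s2
  s2 = d.0 :: —d→ s3
  s3 = 0 :: (no moves)
Q's transition system — 4 states:
  t0 = a.b.d.0 :: —a→ t1
  t1 = b.d.0 :: —b→ t2
  t2 = d.0 :: —d→ t3
  t3 = 0 :: (no moves)
Partition-refinement fixed point:
  B0 = {s0, t0}
  B1 = {s1, t1}
  B2 = {s2, t2}
  B3 = {s3, t3}
s0 ∈ B0, t0 ∈ B0 → same block

bisimilar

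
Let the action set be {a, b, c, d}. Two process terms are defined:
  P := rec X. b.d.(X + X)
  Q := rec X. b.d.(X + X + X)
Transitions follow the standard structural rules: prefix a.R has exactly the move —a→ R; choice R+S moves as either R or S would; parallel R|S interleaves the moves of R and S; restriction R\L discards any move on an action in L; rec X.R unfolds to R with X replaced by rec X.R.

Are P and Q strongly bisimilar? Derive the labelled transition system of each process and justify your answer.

Reachable graph of P (3 states):
  p0 = rec X. b.d.(X + X) ⊢ =b=> p1
  p1 = d.((rec X. b.d.(X + X)) + (rec X. b.d.(X + X))) ⊢ =d=> p2
  p2 = (rec X. b.d.(X + X)) + (rec X. b.d.(X + X)) ⊢ =b=> p1
Reachable graph of Q (3 states):
  q0 = rec X. b.d.(X + X + X) ⊢ =b=> q1
  q1 = d.((rec X. b.d.(X + X + X)) + (rec X. b.d.(X + X + X)) + (rec X. b.d.(X + X + X))) ⊢ =d=> q2
  q2 = (rec X. b.d.(X + X + X)) + (rec X. b.d.(X + X + X)) + (rec X. b.d.(X + X + X)) ⊢ =b=> q1
Bisimilarity quotient blocks:
  B0 = {p0, p2, q0, q2}
  B1 = {p1, q1}
p0 ∈ B0, q0 ∈ B0 → same block

YES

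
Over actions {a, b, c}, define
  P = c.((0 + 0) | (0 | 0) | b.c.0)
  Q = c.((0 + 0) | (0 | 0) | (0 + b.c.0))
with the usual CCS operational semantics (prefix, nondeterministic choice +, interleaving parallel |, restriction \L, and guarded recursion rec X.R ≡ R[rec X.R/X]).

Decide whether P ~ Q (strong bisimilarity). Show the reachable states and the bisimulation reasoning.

LTS(P): 4 reachable states
  u0 = c.((0 + 0) | (0 | 0) | b.c.0) ⊢ —c→ u1
  u1 = (0 + 0) | (0 | 0) | b.c.0 ⊢ —b→ u2
  u2 = (0 + 0) | (0 | 0) | c.0 ⊢ —c→ u3
  u3 = (0 + 0) | (0 | 0) | 0 ⊢ (no moves)
LTS(Q): 4 reachable states
  v0 = c.((0 + 0) | (0 | 0) | (0 + b.c.0)) ⊢ —c→ v1
  v1 = (0 + 0) | (0 | 0) | (0 + b.c.0) ⊢ —b→ v2
  v2 = (0 + 0) | (0 | 0) | c.0 ⊢ —c→ v3
  v3 = (0 + 0) | (0 | 0) | 0 ⊢ (no moves)
Partition-refinement fixed point:
  B0 = {u0, v0}
  B1 = {u1, v1}
  B2 = {u2, v2}
  B3 = {u3, v3}
u0 ∈ B0, v0 ∈ B0 → same block

bisimilar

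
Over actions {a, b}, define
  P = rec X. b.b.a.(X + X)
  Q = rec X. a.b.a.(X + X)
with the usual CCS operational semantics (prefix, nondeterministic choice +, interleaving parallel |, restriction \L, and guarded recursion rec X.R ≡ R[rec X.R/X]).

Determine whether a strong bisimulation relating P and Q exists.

LTS(P): 4 reachable states
  u0 = rec X. b.b.a.(X + X) | --b--▸ u1
  u1 = b.a.((rec X. b.b.a.(X + X)) + (rec X. b.b.a.(X + X))) | --b--▸ u2
  u2 = a.((rec X. b.b.a.(X + X)) + (rec X. b.b.a.(X + X))) | --a--▸ u3
  u3 = (rec X. b.b.a.(X + X)) + (rec X. b.b.a.(X + X)) | --b--▸ u1
LTS(Q): 4 reachable states
  v0 = rec X. a.b.a.(X + X) | --a--▸ v1
  v1 = b.a.((rec X. a.b.a.(X + X)) + (rec X. a.b.a.(X + X))) | --b--▸ v2
  v2 = a.((rec X. a.b.a.(X + X)) + (rec X. a.b.a.(X + X))) | --a--▸ v3
  v3 = (rec X. a.b.a.(X + X)) + (rec X. a.b.a.(X + X)) | --a--▸ v1
Partition-refinement fixed point:
  B0 = {u0, u3}
  B1 = {u1}
  B2 = {u2}
  B3 = {v0, v3}
  B4 = {v1}
  B5 = {v2}
u0 ∈ B0, v0 ∈ B3 → different blocks

P ≁ Q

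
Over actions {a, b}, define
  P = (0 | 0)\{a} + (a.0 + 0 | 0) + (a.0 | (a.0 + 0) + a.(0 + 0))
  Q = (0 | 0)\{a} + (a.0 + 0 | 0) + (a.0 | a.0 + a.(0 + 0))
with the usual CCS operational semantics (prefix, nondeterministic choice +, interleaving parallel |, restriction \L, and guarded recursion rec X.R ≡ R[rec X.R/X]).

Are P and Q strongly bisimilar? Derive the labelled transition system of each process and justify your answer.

LTS(P): 6 reachable states
  p0 = (0 | 0)\{a} + (a.0 + 0 | 0) + (a.0 | (a.0 + 0) + a.(0 + 0)) ⊢ ··a··> p1, ··a··> p2, ··a··> p3, ··a··> p4
  p1 = 0 ⊢ deadlocked
  p2 = 0 + 0 ⊢ deadlocked
  p3 = 0 | (a.0 + 0) ⊢ ··a··> p5
  p4 = a.0 | 0 ⊢ ··a··> p5
  p5 = 0 | 0 ⊢ deadlocked
LTS(Q): 6 reachable states
  q0 = (0 | 0)\{a} + (a.0 + 0 | 0) + (a.0 | a.0 + a.(0 + 0)) ⊢ ··a··> q1, ··a··> q2, ··a··> q3, ··a··> q4
  q1 = 0 ⊢ deadlocked
  q2 = 0 + 0 ⊢ deadlocked
  q3 = 0 | a.0 ⊢ ··a··> q5
  q4 = a.0 | 0 ⊢ ··a··> q5
  q5 = 0 | 0 ⊢ deadlocked
Coarsest stable partition (strong bisimilarity classes):
  B0 = {p0, q0}
  B1 = {p1, p2, p5, q1, q2, q5}
  B2 = {p3, p4, q3, q4}
p0 ∈ B0, q0 ∈ B0 → same block

P ~ Q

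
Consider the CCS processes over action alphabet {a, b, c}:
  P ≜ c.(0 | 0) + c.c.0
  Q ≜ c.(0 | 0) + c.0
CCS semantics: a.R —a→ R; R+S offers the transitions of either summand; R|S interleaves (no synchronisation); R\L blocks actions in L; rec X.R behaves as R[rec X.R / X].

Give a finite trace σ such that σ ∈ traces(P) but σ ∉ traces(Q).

LTS(P): 4 reachable states
  s0 = c.(0 | 0) + c.c.0 :: -c-> s1, -c-> s2
  s1 = 0 | 0 :: ∅
  s2 = c.0 :: -c-> s3
  s3 = 0 :: ∅
LTS(Q): 3 reachable states
  t0 = c.(0 | 0) + c.0 :: -c-> t1, -c-> t2
  t1 = 0 :: ∅
  t2 = 0 | 0 :: ∅
Trace ⟨cc⟩ through P, begin at {s0}:
  [1] c ⇒ {s1, s2}
  [2] c ⇒ {s3}
  ✓ P
Trace ⟨cc⟩ through Q, begin at {t0}:
  [1] c ⇒ {t1, t2}
  [2] c ⇒ no successor for Q

cc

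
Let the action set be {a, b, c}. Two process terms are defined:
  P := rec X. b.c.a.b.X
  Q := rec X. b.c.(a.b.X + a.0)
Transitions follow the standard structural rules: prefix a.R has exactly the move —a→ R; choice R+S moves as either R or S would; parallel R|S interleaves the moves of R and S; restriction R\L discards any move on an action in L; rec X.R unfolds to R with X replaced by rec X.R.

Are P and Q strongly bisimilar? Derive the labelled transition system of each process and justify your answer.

Reachable graph of P (4 states):
  s0 = rec X. b.c.a.b.X | —b→ s1
  s1 = c.a.b.(rec X. b.c.a.b.X) | —c→ s2
  s2 = a.b.(rec X. b.c.a.b.X) | —a→ s3
  s3 = b.(rec X. b.c.a.b.X) | —b→ s0
Reachable graph of Q (5 states):
  t0 = rec X. b.c.(a.b.X + a.0) | —b→ t1
  t1 = c.(a.b.(rec X. b.c.(a.b.X + a.0)) + a.0) | —c→ t2
  t2 = a.b.(rec X. b.c.(a.b.X + a.0)) + a.0 | —a→ t3, —a→ t4
  t3 = 0 | (no moves)
  t4 = b.(rec X. b.c.(a.b.X + a.0)) | —b→ t0
Coarsest stable partition (strong bisimilarity classes):
  B0 = {s0}
  B1 = {s1}
  B2 = {s2}
  B3 = {s3}
  B4 = {t0}
  B5 = {t1}
  B6 = {t2}
  B7 = {t3}
  B8 = {t4}
s0 ∈ B0, t0 ∈ B4 → different blocks

not bisimilar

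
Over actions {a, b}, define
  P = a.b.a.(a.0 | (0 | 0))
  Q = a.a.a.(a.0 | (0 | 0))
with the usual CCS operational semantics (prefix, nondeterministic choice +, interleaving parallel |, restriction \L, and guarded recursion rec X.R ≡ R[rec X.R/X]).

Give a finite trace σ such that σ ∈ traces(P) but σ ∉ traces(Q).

Reachable graph of P (5 states):
  m0 = a.b.a.(a.0 | (0 | 0)) :: ··a··> m1
  m1 = b.a.(a.0 | (0 | 0)) :: ··b··> m2
  m2 = a.(a.0 | (0 | 0)) :: ··a··> m3
  m3 = a.0 | (0 | 0) :: ··a··> m4
  m4 = 0 | (0 | 0) :: deadlocked
Reachable graph of Q (5 states):
  n0 = a.a.a.(a.0 | (0 | 0)) :: ··a··> n1
  n1 = a.a.(a.0 | (0 | 0)) :: ··a··> n2
  n2 = a.(a.0 | (0 | 0)) :: ··a··> n3
  n3 = a.0 | (0 | 0) :: ··a··> n4
  n4 = 0 | (0 | 0) :: deadlocked
Trace ⟨ab⟩ through P, begin at {m0}:
  after a @ step 1: {m1}
  after b @ step 2: {m2}
  ✓ P
Trace ⟨ab⟩ through Q, begin at {n0}:
  after a @ step 1: {n1}
  after b @ step 2: no successor for Q

ab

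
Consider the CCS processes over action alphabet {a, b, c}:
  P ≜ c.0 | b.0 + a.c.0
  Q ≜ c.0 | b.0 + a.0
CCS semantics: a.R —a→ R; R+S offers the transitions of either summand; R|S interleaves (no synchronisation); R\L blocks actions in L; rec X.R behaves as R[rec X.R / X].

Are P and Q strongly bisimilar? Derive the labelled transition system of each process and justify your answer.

not bisimilar

Reachable graph of P (6 states):
  p0 = c.0 | b.0 + a.c.0 :: --a--▸ p1, --b--▸ p2, --c--▸ p3
  p1 = c.0 :: --c--▸ p4
  p2 = c.0 | 0 :: --c--▸ p5
  p3 = 0 | b.0 :: --b--▸ p5
  p4 = 0 :: deadlocked
  p5 = 0 | 0 :: deadlocked
Reachable graph of Q (5 states):
  q0 = c.0 | b.0 + a.0 :: --a--▸ q1, --b--▸ q2, --c--▸ q3
  q1 = 0 :: deadlocked
  q2 = c.0 | 0 :: --c--▸ q4
  q3 = 0 | b.0 :: --b--▸ q4
  q4 = 0 | 0 :: deadlocked
Coarsest stable partition (strong bisimilarity classes):
  B0 = {p0}
  B1 = {p3, q3}
  B2 = {p4, p5, q1, q4}
  B3 = {p1, p2, q2}
  B4 = {q0}
p0 ∈ B0, q0 ∈ B4 → different blocks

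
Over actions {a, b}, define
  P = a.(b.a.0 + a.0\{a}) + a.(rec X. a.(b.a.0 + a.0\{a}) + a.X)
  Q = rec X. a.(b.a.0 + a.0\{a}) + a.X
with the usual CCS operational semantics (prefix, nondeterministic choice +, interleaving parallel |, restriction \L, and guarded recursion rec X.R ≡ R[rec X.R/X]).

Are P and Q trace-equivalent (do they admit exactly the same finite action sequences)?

Reachable graph of P (6 states):
  s0 = a.(b.a.0 + a.0\{a}) + a.(rec X. a.(b.a.0 + a.0\{a}) + a.X) has moves -a-> s1, -a-> s2
  s1 = b.a.0 + a.0\{a} has moves -a-> s3, -b-> s4
  s2 = rec X. a.(b.a.0 + a.0\{a}) + a.X has moves -a-> s1, -a-> s2
  s3 = 0\{a} has moves (no moves)
  s4 = a.0 has moves -a-> s5
  s5 = 0 has moves (no moves)
Reachable graph of Q (5 states):
  t0 = rec X. a.(b.a.0 + a.0\{a}) + a.X has moves -a-> t0, -a-> t1
  t1 = b.a.0 + a.0\{a} has moves -a-> t2, -b-> t3
  t2 = 0\{a} has moves (no moves)
  t3 = a.0 has moves -a-> t4
  t4 = 0 has moves (no moves)
Bisimilarity quotient blocks:
  B0 = {s0, s2, t0}
  B1 = {s1, t1}
  B2 = {s4, t3}
  B3 = {s3, s5, t2, t4}
s0 ∈ B0, t0 ∈ B0 → same block
Bisimilar ⇒ trace-equivalent.

traces(P) = traces(Q)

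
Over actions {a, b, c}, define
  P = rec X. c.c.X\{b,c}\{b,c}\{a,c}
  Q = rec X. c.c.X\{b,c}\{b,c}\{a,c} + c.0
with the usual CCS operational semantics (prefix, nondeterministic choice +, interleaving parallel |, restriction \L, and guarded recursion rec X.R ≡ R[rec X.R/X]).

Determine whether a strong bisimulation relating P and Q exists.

not bisimilar

LTS(P): 3 reachable states
  m0 = rec X. c.c.X\{b,c}\{b,c}\{a,c} :: --c--▸ m1
  m1 = c.(rec X. c.c.X\{b,c}\{b,c}\{a,c})\{b,c}\{b,c}\{a,c} :: --c--▸ m2
  m2 = (rec X. c.c.X\{b,c}\{b,c}\{a,c})\{b,c}\{b,c}\{a,c} :: ·
LTS(Q): 4 reachable states
  n0 = rec X. c.c.X\{b,c}\{b,c}\{a,c} + c.0 :: --c--▸ n1, --c--▸ n2
  n1 = 0 :: ·
  n2 = c.(rec X. c.c.X\{b,c}\{b,c}\{a,c} + c.0)\{b,c}\{b,c}\{a,c} :: --c--▸ n3
  n3 = (rec X. c.c.X\{b,c}\{b,c}\{a,c} + c.0)\{b,c}\{b,c}\{a,c} :: ·
Partition-refinement fixed point:
  B0 = {m0}
  B1 = {m1, n2}
  B2 = {m2, n1, n3}
  B3 = {n0}
m0 ∈ B0, n0 ∈ B3 → different blocks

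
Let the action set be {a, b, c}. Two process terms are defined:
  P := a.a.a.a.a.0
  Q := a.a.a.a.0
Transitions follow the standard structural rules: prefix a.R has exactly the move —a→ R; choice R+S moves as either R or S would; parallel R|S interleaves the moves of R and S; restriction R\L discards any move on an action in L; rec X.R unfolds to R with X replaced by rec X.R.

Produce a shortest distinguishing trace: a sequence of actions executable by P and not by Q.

aaaaa

Reachable graph of P (6 states):
  u0 = a.a.a.a.a.0 | =a=> u1
  u1 = a.a.a.a.0 | =a=> u2
  u2 = a.a.a.0 | =a=> u3
  u3 = a.a.0 | =a=> u4
  u4 = a.0 | =a=> u5
  u5 = 0 | stopped
Reachable graph of Q (5 states):
  v0 = a.a.a.a.0 | =a=> v1
  v1 = a.a.a.0 | =a=> v2
  v2 = a.a.0 | =a=> v3
  v3 = a.0 | =a=> v4
  v4 = 0 | stopped
Run σ = ⟨aaaaa⟩ on P: start {u0}
  step 1 (a): {u1}
  step 2 (a): {u2}
  step 3 (a): {u3}
  step 4 (a): {u4}
  step 5 (a): {u5}
  ✓ P
Run σ = ⟨aaaaa⟩ on Q: start {v0}
  step 1 (a): {v1}
  step 2 (a): {v2}
  step 3 (a): {v3}
  step 4 (a): {v4}
  step 5 (a): ∅  — Q cannot continue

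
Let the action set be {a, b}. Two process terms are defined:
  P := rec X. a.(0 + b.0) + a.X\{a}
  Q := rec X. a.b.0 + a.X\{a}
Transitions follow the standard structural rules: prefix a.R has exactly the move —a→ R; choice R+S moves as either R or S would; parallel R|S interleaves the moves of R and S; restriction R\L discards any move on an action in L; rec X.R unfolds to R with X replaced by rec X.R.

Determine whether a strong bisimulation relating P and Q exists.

P ~ Q

LTS(P): 4 reachable states
  u0 = rec X. a.(0 + b.0) + a.X\{a} has moves =a=> u1, =a=> u2
  u1 = (rec X. a.(0 + b.0) + a.X\{a})\{a} has moves stopped
  u2 = 0 + b.0 has moves =b=> u3
  u3 = 0 has moves stopped
LTS(Q): 4 reachable states
  v0 = rec X. a.b.0 + a.X\{a} has moves =a=> v1, =a=> v2
  v1 = (rec X. a.b.0 + a.X\{a})\{a} has moves stopped
  v2 = b.0 has moves =b=> v3
  v3 = 0 has moves stopped
Bisimilarity quotient blocks:
  B0 = {u0, v0}
  B1 = {u2, v2}
  B2 = {u1, u3, v1, v3}
u0 ∈ B0, v0 ∈ B0 → same block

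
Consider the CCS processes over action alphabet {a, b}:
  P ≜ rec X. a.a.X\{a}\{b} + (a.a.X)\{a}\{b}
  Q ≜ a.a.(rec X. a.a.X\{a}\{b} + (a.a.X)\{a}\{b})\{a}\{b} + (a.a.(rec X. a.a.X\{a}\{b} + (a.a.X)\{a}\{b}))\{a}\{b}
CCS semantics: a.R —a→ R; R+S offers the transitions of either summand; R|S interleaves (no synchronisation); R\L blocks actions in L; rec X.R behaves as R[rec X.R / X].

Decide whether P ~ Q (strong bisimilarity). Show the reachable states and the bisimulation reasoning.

YES

P's transition system — 3 states:
  p0 = rec X. a.a.X\{a}\{b} + (a.a.X)\{a}\{b} :: —a→ p1
  p1 = a.(rec X. a.a.X\{a}\{b} + (a.a.X)\{a}\{b})\{a}\{b} :: —a→ p2
  p2 = (rec X. a.a.X\{a}\{b} + (a.a.X)\{a}\{b})\{a}\{b} :: deadlocked
Q's transition system — 3 states:
  q0 = a.a.(rec X. a.a.X\{a}\{b} + (a.a.X)\{a}\{b})\{a}\{b} + (a.a.(rec X. a.a.X\{a}\{b} + (a.a.X)\{a}\{b}))\{a}\{b} :: —a→ q1
  q1 = a.(rec X. a.a.X\{a}\{b} + (a.a.X)\{a}\{b})\{a}\{b} :: —a→ q2
  q2 = (rec X. a.a.X\{a}\{b} + (a.a.X)\{a}\{b})\{a}\{b} :: deadlocked
Coarsest stable partition (strong bisimilarity classes):
  B0 = {p0, q0}
  B1 = {p1, q1}
  B2 = {p2, q2}
p0 ∈ B0, q0 ∈ B0 → same block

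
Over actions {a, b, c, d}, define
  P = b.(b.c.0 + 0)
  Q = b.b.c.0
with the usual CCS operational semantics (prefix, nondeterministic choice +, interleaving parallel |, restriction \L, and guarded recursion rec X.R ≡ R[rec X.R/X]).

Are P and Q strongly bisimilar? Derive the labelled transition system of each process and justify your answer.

P ~ Q

P's transition system — 4 states:
  u0 = b.(b.c.0 + 0) → —b→ u1
  u1 = b.c.0 + 0 → —b→ u2
  u2 = c.0 → —c→ u3
  u3 = 0 → ∅
Q's transition system — 4 states:
  v0 = b.b.c.0 → —b→ v1
  v1 = b.c.0 → —b→ v2
  v2 = c.0 → —c→ v3
  v3 = 0 → ∅
Partition-refinement fixed point:
  B0 = {u0, v0}
  B1 = {u1, v1}
  B2 = {u2, v2}
  B3 = {u3, v3}
u0 ∈ B0, v0 ∈ B0 → same block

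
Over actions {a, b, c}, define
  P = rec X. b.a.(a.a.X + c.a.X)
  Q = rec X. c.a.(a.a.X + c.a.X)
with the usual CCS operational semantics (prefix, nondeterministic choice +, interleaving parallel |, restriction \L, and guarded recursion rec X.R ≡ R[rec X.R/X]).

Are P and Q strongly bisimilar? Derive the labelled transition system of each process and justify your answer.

not bisimilar

P's transition system — 4 states:
  p0 = rec X. b.a.(a.a.X + c.a.X) has moves —b→ p1
  p1 = a.(a.a.(rec X. b.a.(a.a.X + c.a.X)) + c.a.(rec X. b.a.(a.a.X + c.a.X))) has moves —a→ p2
  p2 = a.a.(rec X. b.a.(a.a.X + c.a.X)) + c.a.(rec X. b.a.(a.a.X + c.a.X)) has moves —a→ p3, —c→ p3
  p3 = a.(rec X. b.a.(a.a.X + c.a.X)) has moves —a→ p0
Q's transition system — 4 states:
  q0 = rec X. c.a.(a.a.X + c.a.X) has moves —c→ q1
  q1 = a.(a.a.(rec X. c.a.(a.a.X + c.a.X)) + c.a.(rec X. c.a.(a.a.X + c.a.X))) has moves —a→ q2
  q2 = a.a.(rec X. c.a.(a.a.X + c.a.X)) + c.a.(rec X. c.a.(a.a.X + c.a.X)) has moves —a→ q3, —c→ q3
  q3 = a.(rec X. c.a.(a.a.X + c.a.X)) has moves —a→ q0
Bisimilarity quotient blocks:
  B0 = {p0}
  B1 = {p1}
  B2 = {p2}
  B3 = {p3}
  B4 = {q0}
  B5 = {q1}
  B6 = {q2}
  B7 = {q3}
p0 ∈ B0, q0 ∈ B4 → different blocks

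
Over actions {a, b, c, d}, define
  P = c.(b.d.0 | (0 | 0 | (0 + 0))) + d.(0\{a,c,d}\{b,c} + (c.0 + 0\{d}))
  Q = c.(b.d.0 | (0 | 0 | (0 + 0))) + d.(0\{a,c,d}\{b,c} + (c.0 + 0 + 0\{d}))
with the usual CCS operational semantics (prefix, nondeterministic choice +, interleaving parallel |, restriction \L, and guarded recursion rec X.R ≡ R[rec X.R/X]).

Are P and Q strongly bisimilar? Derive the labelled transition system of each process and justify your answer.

YES

Reachable graph of P (6 states):
  p0 = c.(b.d.0 | (0 | 0 | (0 + 0))) + d.(0\{a,c,d}\{b,c} + (c.0 + 0\{d})) → -c-> p1, -d-> p2
  p1 = b.d.0 | (0 | 0 | (0 + 0)) → -b-> p3
  p2 = 0\{a,c,d}\{b,c} + (c.0 + 0\{d}) → -c-> p4
  p3 = d.0 | (0 | 0 | (0 + 0)) → -d-> p5
  p4 = 0 → deadlocked
  p5 = 0 | (0 | 0 | (0 + 0)) → deadlocked
Reachable graph of Q (6 states):
  q0 = c.(b.d.0 | (0 | 0 | (0 + 0))) + d.(0\{a,c,d}\{b,c} + (c.0 + 0 + 0\{d})) → -c-> q1, -d-> q2
  q1 = b.d.0 | (0 | 0 | (0 + 0)) → -b-> q3
  q2 = 0\{a,c,d}\{b,c} + (c.0 + 0 + 0\{d}) → -c-> q4
  q3 = d.0 | (0 | 0 | (0 + 0)) → -d-> q5
  q4 = 0 → deadlocked
  q5 = 0 | (0 | 0 | (0 + 0)) → deadlocked
Partition-refinement fixed point:
  B0 = {p0, q0}
  B1 = {p1, q1}
  B2 = {p3, q3}
  B3 = {p4, p5, q4, q5}
  B4 = {p2, q2}
p0 ∈ B0, q0 ∈ B0 → same block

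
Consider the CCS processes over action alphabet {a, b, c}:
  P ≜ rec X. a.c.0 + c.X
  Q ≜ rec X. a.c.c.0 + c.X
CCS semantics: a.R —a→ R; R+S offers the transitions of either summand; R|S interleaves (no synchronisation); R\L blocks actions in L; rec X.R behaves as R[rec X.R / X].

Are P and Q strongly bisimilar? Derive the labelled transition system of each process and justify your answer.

P ≁ Q

LTS(P): 3 reachable states
  m0 = rec X. a.c.0 + c.X :: -a-> m1, -c-> m0
  m1 = c.0 :: -c-> m2
  m2 = 0 :: stopped
LTS(Q): 4 reachable states
  n0 = rec X. a.c.c.0 + c.X :: -a-> n1, -c-> n0
  n1 = c.c.0 :: -c-> n2
  n2 = c.0 :: -c-> n3
  n3 = 0 :: stopped
Coarsest stable partition (strong bisimilarity classes):
  B0 = {m0}
  B1 = {m1, n2}
  B2 = {m2, n3}
  B3 = {n0}
  B4 = {n1}
m0 ∈ B0, n0 ∈ B3 → different blocks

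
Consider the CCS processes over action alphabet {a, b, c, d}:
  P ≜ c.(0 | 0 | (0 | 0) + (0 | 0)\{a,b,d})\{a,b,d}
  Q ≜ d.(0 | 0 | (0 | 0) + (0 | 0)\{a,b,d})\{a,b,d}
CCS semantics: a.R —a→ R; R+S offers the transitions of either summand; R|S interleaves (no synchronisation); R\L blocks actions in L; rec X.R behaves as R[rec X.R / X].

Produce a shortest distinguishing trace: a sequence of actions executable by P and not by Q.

LTS(P): 2 reachable states
  p0 = c.(0 | 0 | (0 | 0) + (0 | 0)\{a,b,d})\{a,b,d} → —c→ p1
  p1 = (0 | 0 | (0 | 0) + (0 | 0)\{a,b,d})\{a,b,d} → ∅
LTS(Q): 2 reachable states
  q0 = d.(0 | 0 | (0 | 0) + (0 | 0)\{a,b,d})\{a,b,d} → —d→ q1
  q1 = (0 | 0 | (0 | 0) + (0 | 0)\{a,b,d})\{a,b,d} → ∅
Executing c from P (initial set {p0}):
  after c @ step 1: {p1}
  — P admits the full trace.
Executing c from Q (initial set {q0}):
  after c @ step 1: ∅ (Q stuck)

c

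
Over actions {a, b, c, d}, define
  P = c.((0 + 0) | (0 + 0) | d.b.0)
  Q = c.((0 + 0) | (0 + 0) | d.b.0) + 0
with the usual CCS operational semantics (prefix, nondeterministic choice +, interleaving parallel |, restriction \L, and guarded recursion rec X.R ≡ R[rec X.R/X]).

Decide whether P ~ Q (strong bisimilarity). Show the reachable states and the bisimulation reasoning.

YES

Reachable graph of P (4 states):
  u0 = c.((0 + 0) | (0 + 0) | d.b.0) ⊢ ··c··> u1
  u1 = (0 + 0) | (0 + 0) | d.b.0 ⊢ ··d··> u2
  u2 = (0 + 0) | (0 + 0) | b.0 ⊢ ··b··> u3
  u3 = (0 + 0) | (0 + 0) | 0 ⊢ ∅
Reachable graph of Q (4 states):
  v0 = c.((0 + 0) | (0 + 0) | d.b.0) + 0 ⊢ ··c··> v1
  v1 = (0 + 0) | (0 + 0) | d.b.0 ⊢ ··d··> v2
  v2 = (0 + 0) | (0 + 0) | b.0 ⊢ ··b··> v3
  v3 = (0 + 0) | (0 + 0) | 0 ⊢ ∅
Partition-refinement fixed point:
  B0 = {u0, v0}
  B1 = {u1, v1}
  B2 = {u2, v2}
  B3 = {u3, v3}
u0 ∈ B0, v0 ∈ B0 → same block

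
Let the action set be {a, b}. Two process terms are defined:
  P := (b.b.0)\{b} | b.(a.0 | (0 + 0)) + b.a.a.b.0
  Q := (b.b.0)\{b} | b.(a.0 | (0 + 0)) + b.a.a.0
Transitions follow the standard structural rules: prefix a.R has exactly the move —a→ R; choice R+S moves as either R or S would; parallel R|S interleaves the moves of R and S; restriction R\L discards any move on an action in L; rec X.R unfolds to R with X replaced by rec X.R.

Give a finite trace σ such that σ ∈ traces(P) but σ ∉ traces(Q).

Reachable graph of P (7 states):
  p0 = (b.b.0)\{b} | b.(a.0 | (0 + 0)) + b.a.a.b.0 has moves -b-> p1, -b-> p2
  p1 = (b.b.0)\{b} | (a.0 | (0 + 0)) has moves -a-> p3
  p2 = a.a.b.0 has moves -a-> p4
  p3 = (b.b.0)\{b} | (0 | (0 + 0)) has moves stopped
  p4 = a.b.0 has moves -a-> p5
  p5 = b.0 has moves -b-> p6
  p6 = 0 has moves stopped
Reachable graph of Q (6 states):
  q0 = (b.b.0)\{b} | b.(a.0 | (0 + 0)) + b.a.a.0 has moves -b-> q1, -b-> q2
  q1 = (b.b.0)\{b} | (a.0 | (0 + 0)) has moves -a-> q3
  q2 = a.a.0 has moves -a-> q4
  q3 = (b.b.0)\{b} | (0 | (0 + 0)) has moves stopped
  q4 = a.0 has moves -a-> q5
  q5 = 0 has moves stopped
Trace ⟨baab⟩ through P, begin at {p0}:
  [1] b ⇒ {p1, p2}
  [2] a ⇒ {p3, p4}
  [3] a ⇒ {p5}
  [4] b ⇒ {p6}
  — P admits the full trace.
Trace ⟨baab⟩ through Q, begin at {q0}:
  [1] b ⇒ {q1, q2}
  [2] a ⇒ {q3, q4}
  [3] a ⇒ {q5}
  [4] b ⇒ ∅  — Q cannot continue

baab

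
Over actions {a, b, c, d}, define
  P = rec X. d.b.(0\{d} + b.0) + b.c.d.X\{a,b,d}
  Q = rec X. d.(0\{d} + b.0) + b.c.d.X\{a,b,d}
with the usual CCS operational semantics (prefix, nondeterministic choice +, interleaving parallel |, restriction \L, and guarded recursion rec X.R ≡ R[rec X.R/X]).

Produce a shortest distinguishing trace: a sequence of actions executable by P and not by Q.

dbb

LTS(P): 7 reachable states
  u0 = rec X. d.b.(0\{d} + b.0) + b.c.d.X\{a,b,d} → --b--▸ u1, --d--▸ u2
  u1 = c.d.(rec X. d.b.(0\{d} + b.0) + b.c.d.X\{a,b,d})\{a,b,d} → --c--▸ u3
  u2 = b.(0\{d} + b.0) → --b--▸ u4
  u3 = d.(rec X. d.b.(0\{d} + b.0) + b.c.d.X\{a,b,d})\{a,b,d} → --d--▸ u5
  u4 = 0\{d} + b.0 → --b--▸ u6
  u5 = (rec X. d.b.(0\{d} + b.0) + b.c.d.X\{a,b,d})\{a,b,d} → (no moves)
  u6 = 0 → (no moves)
LTS(Q): 6 reachable states
  v0 = rec X. d.(0\{d} + b.0) + b.c.d.X\{a,b,d} → --b--▸ v1, --d--▸ v2
  v1 = c.d.(rec X. d.(0\{d} + b.0) + b.c.d.X\{a,b,d})\{a,b,d} → --c--▸ v3
  v2 = 0\{d} + b.0 → --b--▸ v4
  v3 = d.(rec X. d.(0\{d} + b.0) + b.c.d.X\{a,b,d})\{a,b,d} → --d--▸ v5
  v4 = 0 → (no moves)
  v5 = (rec X. d.(0\{d} + b.0) + b.c.d.X\{a,b,d})\{a,b,d} → (no moves)
Run σ = ⟨dbb⟩ on P: start {u0}
  [1] d ⇒ {u2}
  [2] b ⇒ {u4}
  [3] b ⇒ {u6}
  P completes σ.
Run σ = ⟨dbb⟩ on Q: start {v0}
  [1] d ⇒ {v2}
  [2] b ⇒ {v4}
  [3] b ⇒ no successor for Q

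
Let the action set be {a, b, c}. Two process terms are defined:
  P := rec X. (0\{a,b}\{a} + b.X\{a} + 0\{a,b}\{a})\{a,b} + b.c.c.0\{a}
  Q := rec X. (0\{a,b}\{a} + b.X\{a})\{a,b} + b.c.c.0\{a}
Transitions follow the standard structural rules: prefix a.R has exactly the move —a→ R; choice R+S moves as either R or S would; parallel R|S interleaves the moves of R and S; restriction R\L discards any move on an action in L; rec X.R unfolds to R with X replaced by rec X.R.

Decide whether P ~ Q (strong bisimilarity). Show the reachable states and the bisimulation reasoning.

bisimilar

LTS(P): 4 reachable states
  m0 = rec X. (0\{a,b}\{a} + b.X\{a} + 0\{a,b}\{a})\{a,b} + b.c.c.0\{a} has moves --b--▸ m1
  m1 = c.c.0\{a} has moves --c--▸ m2
  m2 = c.0\{a} has moves --c--▸ m3
  m3 = 0\{a} has moves deadlocked
LTS(Q): 4 reachable states
  n0 = rec X. (0\{a,b}\{a} + b.X\{a})\{a,b} + b.c.c.0\{a} has moves --b--▸ n1
  n1 = c.c.0\{a} has moves --c--▸ n2
  n2 = c.0\{a} has moves --c--▸ n3
  n3 = 0\{a} has moves deadlocked
Bisimilarity quotient blocks:
  B0 = {m0, n0}
  B1 = {m1, n1}
  B2 = {m2, n2}
  B3 = {m3, n3}
m0 ∈ B0, n0 ∈ B0 → same block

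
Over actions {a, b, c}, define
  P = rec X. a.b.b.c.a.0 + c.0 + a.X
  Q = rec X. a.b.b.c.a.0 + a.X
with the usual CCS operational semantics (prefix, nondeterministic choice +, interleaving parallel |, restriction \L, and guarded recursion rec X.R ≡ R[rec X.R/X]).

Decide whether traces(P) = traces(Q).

LTS(P): 6 reachable states
  u0 = rec X. a.b.b.c.a.0 + c.0 + a.X ⊢ =a=> u0, =a=> u1, =c=> u2
  u1 = b.b.c.a.0 ⊢ =b=> u3
  u2 = 0 ⊢ ∅
  u3 = b.c.a.0 ⊢ =b=> u4
  u4 = c.a.0 ⊢ =c=> u5
  u5 = a.0 ⊢ =a=> u2
LTS(Q): 6 reachable states
  v0 = rec X. a.b.b.c.a.0 + a.X ⊢ =a=> v0, =a=> v1
  v1 = b.b.c.a.0 ⊢ =b=> v2
  v2 = b.c.a.0 ⊢ =b=> v3
  v3 = c.a.0 ⊢ =c=> v4
  v4 = a.0 ⊢ =a=> v5
  v5 = 0 ⊢ ∅
Run σ = ⟨c⟩ on P: start {u0}
  [1] c ⇒ {u2}
  P completes σ.
Run σ = ⟨c⟩ on Q: start {v0}
  [1] c ⇒ ∅  — Q cannot continue

trace-distinct — witness ⟨c⟩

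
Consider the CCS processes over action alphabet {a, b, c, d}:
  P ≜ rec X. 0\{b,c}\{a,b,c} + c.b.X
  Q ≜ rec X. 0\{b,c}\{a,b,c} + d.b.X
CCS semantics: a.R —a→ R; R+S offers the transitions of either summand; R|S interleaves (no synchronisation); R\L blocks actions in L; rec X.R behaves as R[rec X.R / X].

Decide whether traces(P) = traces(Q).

Reachable graph of P (2 states):
  s0 = rec X. 0\{b,c}\{a,b,c} + c.b.X ⊢ -c-> s1
  s1 = b.(rec X. 0\{b,c}\{a,b,c} + c.b.X) ⊢ -b-> s0
Reachable graph of Q (2 states):
  t0 = rec X. 0\{b,c}\{a,b,c} + d.b.X ⊢ -d-> t1
  t1 = b.(rec X. 0\{b,c}\{a,b,c} + d.b.X) ⊢ -b-> t0
Trace ⟨c⟩ through P, begin at {s0}:
  after c @ step 1: {s1}
  P completes σ.
Trace ⟨c⟩ through Q, begin at {t0}:
  after c @ step 1: no successor for Q

NO — witness ⟨c⟩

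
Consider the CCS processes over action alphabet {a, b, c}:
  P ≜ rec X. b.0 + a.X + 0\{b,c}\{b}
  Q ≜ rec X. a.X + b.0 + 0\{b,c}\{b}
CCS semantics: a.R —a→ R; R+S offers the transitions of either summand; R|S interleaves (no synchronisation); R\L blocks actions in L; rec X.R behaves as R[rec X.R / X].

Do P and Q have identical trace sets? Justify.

Reachable graph of P (2 states):
  s0 = rec X. b.0 + a.X + 0\{b,c}\{b} :: ··a··> s0, ··b··> s1
  s1 = 0 :: ∅
Reachable graph of Q (2 states):
  t0 = rec X. a.X + b.0 + 0\{b,c}\{b} :: ··a··> t0, ··b··> t1
  t1 = 0 :: ∅
Partition-refinement fixed point:
  B0 = {s0, t0}
  B1 = {s1, t1}
s0 ∈ B0, t0 ∈ B0 → same block
Bisimilar ⇒ trace-equivalent.

trace-equivalent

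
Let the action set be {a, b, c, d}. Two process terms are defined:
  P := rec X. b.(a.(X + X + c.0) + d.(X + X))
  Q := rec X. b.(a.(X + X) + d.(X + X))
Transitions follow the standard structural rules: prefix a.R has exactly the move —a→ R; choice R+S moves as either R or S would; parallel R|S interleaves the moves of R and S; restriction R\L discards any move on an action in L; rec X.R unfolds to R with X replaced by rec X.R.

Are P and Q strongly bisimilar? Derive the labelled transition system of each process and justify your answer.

Reachable graph of P (5 states):
  u0 = rec X. b.(a.(X + X + c.0) + d.(X + X)) ⊢ --b--▸ u1
  u1 = a.((rec X. b.(a.(X + X + c.0) + d.(X + X))) + (rec X. b.(a.(X + X + c.0) + d.(X + X))) + c.0) + d.((rec X. b.(a.(X + X + c.0) + d.(X + X))) + (rec X. b.(a.(X + X + c.0) + d.(X + X)))) ⊢ --a--▸ u2, --d--▸ u3
  u2 = (rec X. b.(a.(X + X + c.0) + d.(X + X))) + (rec X. b.(a.(X + X + c.0) + d.(X + X))) + c.0 ⊢ --b--▸ u1, --c--▸ u4
  u3 = (rec X. b.(a.(X + X + c.0) + d.(X + X))) + (rec X. b.(a.(X + X + c.0) + d.(X + X))) ⊢ --b--▸ u1
  u4 = 0 ⊢ (no moves)
Reachable graph of Q (3 states):
  v0 = rec X. b.(a.(X + X) + d.(X + X)) ⊢ --b--▸ v1
  v1 = a.((rec X. b.(a.(X + X) + d.(X + X))) + (rec X. b.(a.(X + X) + d.(X + X)))) + d.((rec X. b.(a.(X + X) + d.(X + X))) + (rec X. b.(a.(X + X) + d.(X + X)))) ⊢ --a--▸ v2, --d--▸ v2
  v2 = (rec X. b.(a.(X + X) + d.(X + X))) + (rec X. b.(a.(X + X) + d.(X + X))) ⊢ --b--▸ v1
Bisimilarity quotient blocks:
  B0 = {u0, u3}
  B1 = {u1}
  B2 = {u2}
  B3 = {u4}
  B4 = {v0, v2}
  B5 = {v1}
u0 ∈ B0, v0 ∈ B4 → different blocks

not bisimilar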